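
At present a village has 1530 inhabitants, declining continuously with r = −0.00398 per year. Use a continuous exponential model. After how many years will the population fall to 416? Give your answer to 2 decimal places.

t ≈ 327.22 years

416 = 1530 · e^(-0.00398·t)
t = ln(416/1530) / -0.00398 = ln(0.2719) / -0.00398 = -1.30234 / -0.00398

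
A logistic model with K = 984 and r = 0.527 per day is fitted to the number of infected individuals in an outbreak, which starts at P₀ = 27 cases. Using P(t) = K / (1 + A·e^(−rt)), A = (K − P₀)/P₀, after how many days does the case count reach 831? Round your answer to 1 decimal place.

t ≈ 10.0 days

A = (984 − 27)/27 = 35.44444
831 = 984/(1 + 35.44444·e^(−0.527t)) → 1 + 35.44444·e^(−0.527t) = 1.18412
e^(−0.527t) = 0.005194 → t = ln(192.51198)/0.527 = 5.26016/0.527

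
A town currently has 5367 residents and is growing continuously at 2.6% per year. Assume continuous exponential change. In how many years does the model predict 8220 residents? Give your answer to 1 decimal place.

t ≈ 16.4 years

8220 = 5367 · e^(0.026·t)
t = ln(8220/5367) / 0.026 = ln(1.53158) / 0.026 = 0.4263 / 0.026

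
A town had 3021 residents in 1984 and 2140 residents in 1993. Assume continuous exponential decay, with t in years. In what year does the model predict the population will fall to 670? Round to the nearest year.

year 2023

r = ln(2140/3021) / 9 = -0.34478/9 ≈ -0.038309 per year
t = ln(670/3021) / r = -1.50607/-0.038309 ≈ 39.31 years after 1984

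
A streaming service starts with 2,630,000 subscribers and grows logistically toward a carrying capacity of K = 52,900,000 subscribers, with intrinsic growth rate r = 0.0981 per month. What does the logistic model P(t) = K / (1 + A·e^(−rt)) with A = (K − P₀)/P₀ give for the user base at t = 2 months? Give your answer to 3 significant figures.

A = (52900000 − 2630000)/2630000 = 19.11407
P(2) = 52900000 / (1 + 19.11407·e^(−0.0981·2)) = 52900000 / (1 + 19.11407·0.821848)
= 52900000 / 16.70886 ≈ 3165985.75

≈ 3,170,000 subscribers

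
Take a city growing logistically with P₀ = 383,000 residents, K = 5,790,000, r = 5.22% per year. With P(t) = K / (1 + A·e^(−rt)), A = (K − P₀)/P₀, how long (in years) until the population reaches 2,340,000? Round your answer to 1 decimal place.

A = (5790000 − 383000)/383000 = 14.11749
2340000 = 5790000/(1 + 14.11749·e^(−0.0522t)) → 1 + 14.11749·e^(−0.0522t) = 2.47436
e^(−0.0522t) = 0.104435 → t = ln(9.57534)/0.0522 = 2.25919/0.0522

t ≈ 43.3 years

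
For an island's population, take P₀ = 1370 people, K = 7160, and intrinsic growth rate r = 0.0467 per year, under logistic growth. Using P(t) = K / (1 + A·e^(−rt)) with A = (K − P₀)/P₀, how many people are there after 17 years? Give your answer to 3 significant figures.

A = (7160 − 1370)/1370 = 4.22628
P(17) = 7160 / (1 + 4.22628·e^(−0.0467·17)) = 7160 / (1 + 4.22628·0.452078)
= 7160 / 2.91061 ≈ 2459.97

≈ 2,460 people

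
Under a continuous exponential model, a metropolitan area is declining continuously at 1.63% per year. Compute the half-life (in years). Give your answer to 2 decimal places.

half-life = ln(2) / |r| = 0.69315 / 0.0163

half-life ≈ 42.52 years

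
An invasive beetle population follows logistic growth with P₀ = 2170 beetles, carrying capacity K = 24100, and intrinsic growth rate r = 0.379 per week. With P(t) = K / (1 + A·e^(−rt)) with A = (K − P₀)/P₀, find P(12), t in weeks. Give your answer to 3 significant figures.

≈ 21,800 beetles

A = (24100 − 2170)/2170 = 10.10599
P(12) = 24100 / (1 + 10.10599·e^(−0.379·12)) = 24100 / (1 + 10.10599·0.010588)
= 24100 / 1.10701 ≈ 21770.44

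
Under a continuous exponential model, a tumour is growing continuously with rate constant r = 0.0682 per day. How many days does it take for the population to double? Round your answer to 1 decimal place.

doubling time = ln(2) / |r| = 0.69315 / 0.0682

doubling time ≈ 10.2 days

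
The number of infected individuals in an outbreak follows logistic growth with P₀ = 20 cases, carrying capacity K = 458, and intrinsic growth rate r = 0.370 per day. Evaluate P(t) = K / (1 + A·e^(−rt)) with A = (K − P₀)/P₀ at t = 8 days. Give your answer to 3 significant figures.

≈ 215 cases

A = (458 − 20)/20 = 21.9
P(8) = 458 / (1 + 21.9·e^(−0.37·8)) = 458 / (1 + 21.9·0.051819)
= 458 / 2.13483 ≈ 214.54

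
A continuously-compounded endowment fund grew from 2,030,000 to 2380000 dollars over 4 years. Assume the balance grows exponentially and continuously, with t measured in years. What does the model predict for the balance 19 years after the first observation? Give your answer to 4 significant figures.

r = ln(2380000/2030000) / 4 ≈ 0.039766 per year
P(19) = 2030000 · e^(0.039766·19) = 2030000 · 2.1288 ≈ 4321459.07

≈ 4,321,000 dollars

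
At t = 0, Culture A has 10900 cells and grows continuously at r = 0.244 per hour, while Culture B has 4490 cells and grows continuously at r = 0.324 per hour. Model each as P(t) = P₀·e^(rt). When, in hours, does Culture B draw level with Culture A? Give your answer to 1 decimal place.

t ≈ 11.1 hours

10900·e^(0.244t) = 4490·e^(0.324t)
10900/4490 = e^((0.324 − 0.244)t) → ln(2.42762) = 0.08·t
t = 0.88691 / 0.08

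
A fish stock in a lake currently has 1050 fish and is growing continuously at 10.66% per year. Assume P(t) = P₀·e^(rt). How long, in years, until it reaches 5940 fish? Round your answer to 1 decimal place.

5940 = 1050 · e^(0.1066·t)
t = ln(5940/1050) / 0.1066 = ln(5.65714) / 0.1066 = 1.73292 / 0.1066

t ≈ 16.3 years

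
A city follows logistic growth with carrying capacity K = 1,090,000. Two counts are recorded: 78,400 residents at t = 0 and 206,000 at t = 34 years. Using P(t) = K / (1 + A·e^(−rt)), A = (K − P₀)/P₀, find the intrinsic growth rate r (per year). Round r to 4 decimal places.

A = (1090000 − 78400)/78400 = 12.90306
206000 = 1090000/(1 + 12.90306·e^(−r·34)) → e^(−34r) = (5.29126 − 1)/12.90306 = 0.332577
r = −ln(0.332577)/34 = 1.10088/34

r ≈ 0.0324 per year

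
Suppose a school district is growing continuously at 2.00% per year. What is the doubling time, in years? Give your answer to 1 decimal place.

doubling time ≈ 34.7 years

doubling time = ln(2) / |r| = 0.69315 / 0.02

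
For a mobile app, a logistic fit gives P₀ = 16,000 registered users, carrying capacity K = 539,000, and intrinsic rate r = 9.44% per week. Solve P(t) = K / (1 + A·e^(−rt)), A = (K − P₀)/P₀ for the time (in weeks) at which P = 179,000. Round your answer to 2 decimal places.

A = (539000 − 16000)/16000 = 32.6875
179000 = 539000/(1 + 32.6875·e^(−0.0944t)) → 1 + 32.6875·e^(−0.0944t) = 3.01117
e^(−0.0944t) = 0.061527 → t = ln(16.25295)/0.0944 = 2.78827/0.0944

t ≈ 29.54 weeks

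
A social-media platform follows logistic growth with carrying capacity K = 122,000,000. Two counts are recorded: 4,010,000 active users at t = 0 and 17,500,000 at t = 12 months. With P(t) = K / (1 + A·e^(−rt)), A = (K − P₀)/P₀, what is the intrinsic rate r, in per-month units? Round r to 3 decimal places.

A = (122000000 − 4010000)/4010000 = 29.42394
17500000 = 122000000/(1 + 29.42394·e^(−r·12)) → e^(−12r) = (6.97143 − 1)/29.42394 = 0.202945
r = −ln(0.202945)/12 = 1.59482/12

r ≈ 0.133 per month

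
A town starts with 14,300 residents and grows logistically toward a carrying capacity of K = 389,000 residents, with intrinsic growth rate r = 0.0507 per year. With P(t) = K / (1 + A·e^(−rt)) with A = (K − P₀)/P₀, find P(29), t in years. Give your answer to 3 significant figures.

A = (389000 − 14300)/14300 = 26.2028
P(29) = 389000 / (1 + 26.2028·e^(−0.0507·29)) = 389000 / (1 + 26.2028·0.229857)
= 389000 / 7.02288 ≈ 55390.35

≈ 55,400 residents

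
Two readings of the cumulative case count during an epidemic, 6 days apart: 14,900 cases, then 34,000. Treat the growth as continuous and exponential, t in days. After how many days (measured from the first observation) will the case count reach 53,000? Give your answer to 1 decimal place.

t ≈ 9.2 days

r = ln(34000/14900) / 6 ≈ 0.1375 per day
t = ln(53000/14900) / r = 1.26893 / 0.1375 ≈ 9.229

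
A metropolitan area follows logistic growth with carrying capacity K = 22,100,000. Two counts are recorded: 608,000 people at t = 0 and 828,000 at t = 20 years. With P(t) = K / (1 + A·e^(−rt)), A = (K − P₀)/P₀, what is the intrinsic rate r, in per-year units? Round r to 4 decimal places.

A = (22100000 − 608000)/608000 = 35.34868
828000 = 22100000/(1 + 35.34868·e^(−r·20)) → e^(−20r) = (26.69082 − 1)/35.34868 = 0.726783
r = −ln(0.726783)/20 = 0.31913/20

r ≈ 0.0160 per year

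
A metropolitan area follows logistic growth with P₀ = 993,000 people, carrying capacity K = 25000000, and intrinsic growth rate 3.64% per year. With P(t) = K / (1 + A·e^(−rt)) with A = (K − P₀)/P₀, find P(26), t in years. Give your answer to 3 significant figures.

≈ 2,410,000 people

A = (25000000 − 993000)/993000 = 24.17623
P(26) = 25000000 / (1 + 24.17623·e^(−0.0364·26)) = 25000000 / (1 + 24.17623·0.388136)
= 25000000 / 10.38366 ≈ 2407628.49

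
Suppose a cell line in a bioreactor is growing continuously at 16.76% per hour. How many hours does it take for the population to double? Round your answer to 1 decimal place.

doubling time = ln(2) / |r| = 0.69315 / 0.1676

doubling time ≈ 4.1 hours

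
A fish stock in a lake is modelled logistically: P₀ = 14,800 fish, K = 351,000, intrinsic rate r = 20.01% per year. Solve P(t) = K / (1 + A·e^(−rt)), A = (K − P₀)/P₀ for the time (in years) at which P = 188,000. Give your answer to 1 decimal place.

A = (351000 − 14800)/14800 = 22.71622
188000 = 351000/(1 + 22.71622·e^(−0.2001t)) → 1 + 22.71622·e^(−0.2001t) = 1.86702
e^(−0.2001t) = 0.038168 → t = ln(26.2003)/0.2001 = 3.26577/0.2001

t ≈ 16.3 years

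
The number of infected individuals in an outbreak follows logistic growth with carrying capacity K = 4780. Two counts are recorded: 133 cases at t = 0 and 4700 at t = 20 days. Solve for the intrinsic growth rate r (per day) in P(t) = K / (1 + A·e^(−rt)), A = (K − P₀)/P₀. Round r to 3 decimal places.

r ≈ 0.381 per day

A = (4780 − 133)/133 = 34.93985
4700 = 4780/(1 + 34.93985·e^(−r·20)) → e^(−20r) = (1.01702 − 1)/34.93985 = 0.000487
r = −ln(0.000487)/20 = 7.62692/20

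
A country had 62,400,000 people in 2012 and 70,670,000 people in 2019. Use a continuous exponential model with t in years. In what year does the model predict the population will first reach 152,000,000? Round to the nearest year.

r = ln(70670000/62400000) / 7 = 0.12446/7 ≈ 0.017779 per year
t = ln(152000000/62400000) / r = 0.89032/0.017779 ≈ 50.08 years after 2012

year 2062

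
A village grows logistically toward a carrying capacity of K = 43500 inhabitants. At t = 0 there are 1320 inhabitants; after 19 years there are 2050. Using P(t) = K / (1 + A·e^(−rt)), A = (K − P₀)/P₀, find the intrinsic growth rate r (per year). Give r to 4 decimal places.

A = (43500 − 1320)/1320 = 31.95455
2050 = 43500/(1 + 31.95455·e^(−r·19)) → e^(−19r) = (21.21951 − 1)/31.95455 = 0.632759
r = −ln(0.632759)/19 = 0.45767/19

r ≈ 0.0241 per year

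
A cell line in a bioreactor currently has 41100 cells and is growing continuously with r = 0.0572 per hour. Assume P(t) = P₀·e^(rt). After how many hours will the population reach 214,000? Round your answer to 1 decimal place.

214000 = 41100 · e^(0.0572·t)
t = ln(214000/41100) / 0.0572 = ln(5.20681) / 0.0572 = 1.64997 / 0.0572

t ≈ 28.8 hours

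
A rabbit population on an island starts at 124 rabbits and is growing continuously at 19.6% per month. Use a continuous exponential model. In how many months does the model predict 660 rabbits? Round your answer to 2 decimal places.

t ≈ 8.53 months

660 = 124 · e^(0.196·t)
t = ln(660/124) / 0.196 = ln(5.32258) / 0.196 = 1.67196 / 0.196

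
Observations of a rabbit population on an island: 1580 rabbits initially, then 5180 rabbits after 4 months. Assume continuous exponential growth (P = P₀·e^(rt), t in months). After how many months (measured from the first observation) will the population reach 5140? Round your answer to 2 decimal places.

t ≈ 3.97 months

r = ln(5180/1580) / 4 ≈ 0.296845 per month
t = ln(5140/1580) / r = 1.17963 / 0.296845 ≈ 3.974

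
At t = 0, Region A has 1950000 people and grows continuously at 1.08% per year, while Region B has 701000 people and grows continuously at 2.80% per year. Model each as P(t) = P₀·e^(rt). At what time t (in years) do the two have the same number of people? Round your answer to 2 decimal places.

t ≈ 59.48 years

1950000·e^(0.0108t) = 701000·e^(0.028t)
1950000/701000 = e^((0.028 − 0.0108)t) → ln(2.78174) = 0.0172·t
t = 1.02308 / 0.0172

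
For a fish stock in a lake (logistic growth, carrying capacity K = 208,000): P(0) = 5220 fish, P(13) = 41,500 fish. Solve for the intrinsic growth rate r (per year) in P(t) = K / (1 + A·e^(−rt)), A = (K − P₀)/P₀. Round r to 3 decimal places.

A = (208000 − 5220)/5220 = 38.84674
41500 = 208000/(1 + 38.84674·e^(−r·13)) → e^(−13r) = (5.01205 − 1)/38.84674 = 0.103279
r = −ln(0.103279)/13 = 2.27032/13

r ≈ 0.175 per year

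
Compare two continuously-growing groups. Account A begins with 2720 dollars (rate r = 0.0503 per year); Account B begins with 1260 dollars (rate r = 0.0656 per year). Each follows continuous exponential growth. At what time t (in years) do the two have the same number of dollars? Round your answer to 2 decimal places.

2720·e^(0.0503t) = 1260·e^(0.0656t)
2720/1260 = e^((0.0656 − 0.0503)t) → ln(2.15873) = 0.0153·t
t = 0.76952 / 0.0153

t ≈ 50.30 years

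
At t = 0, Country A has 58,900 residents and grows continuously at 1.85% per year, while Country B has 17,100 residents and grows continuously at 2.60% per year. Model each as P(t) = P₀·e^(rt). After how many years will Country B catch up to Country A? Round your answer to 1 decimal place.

t ≈ 164.9 years

58900·e^(0.0185t) = 17100·e^(0.026t)
58900/17100 = e^((0.026 − 0.0185)t) → ln(3.44444) = 0.0075·t
t = 1.23676 / 0.0075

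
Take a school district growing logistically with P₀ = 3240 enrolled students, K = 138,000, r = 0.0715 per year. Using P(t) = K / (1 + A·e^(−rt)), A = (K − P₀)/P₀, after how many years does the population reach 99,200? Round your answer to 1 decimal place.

t ≈ 65.3 years

A = (138000 − 3240)/3240 = 41.59259
99200 = 138000/(1 + 41.59259·e^(−0.0715t)) → 1 + 41.59259·e^(−0.0715t) = 1.39113
e^(−0.0715t) = 0.009404 → t = ln(106.33982)/0.0715 = 4.66664/0.0715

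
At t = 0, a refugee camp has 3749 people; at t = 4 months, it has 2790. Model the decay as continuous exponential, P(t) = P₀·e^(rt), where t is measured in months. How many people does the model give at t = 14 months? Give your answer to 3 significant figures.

≈ 1,330 people

r = ln(2790/3749) / 4 ≈ -0.073862 per month
P(14) = 3749 · e^(-0.073862·14) = 3749 · 0.35556 ≈ 1332.99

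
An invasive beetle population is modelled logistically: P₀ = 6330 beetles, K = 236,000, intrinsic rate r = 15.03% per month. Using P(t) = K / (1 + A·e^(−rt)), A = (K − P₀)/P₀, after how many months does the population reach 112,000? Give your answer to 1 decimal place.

A = (236000 − 6330)/6330 = 36.28278
112000 = 236000/(1 + 36.28278·e^(−0.1503t)) → 1 + 36.28278·e^(−0.1503t) = 2.10714
e^(−0.1503t) = 0.030514 → t = ln(32.77154)/0.1503 = 3.48956/0.1503

t ≈ 23.2 months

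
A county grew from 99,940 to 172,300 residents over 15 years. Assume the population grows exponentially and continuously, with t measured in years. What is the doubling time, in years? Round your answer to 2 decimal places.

doubling time ≈ 19.09 years

r = ln(172300/99940) / 15 = ln(1.72403) / 15 ≈ 0.036311 per year
doubling time = ln 2 / |r| = 0.69315 / 0.036311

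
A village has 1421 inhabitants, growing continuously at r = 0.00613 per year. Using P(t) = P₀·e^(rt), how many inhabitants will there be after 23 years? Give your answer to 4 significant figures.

P(23) = 1421 · e^(0.00613·23) = 1421 · e^(0.14099)
= 1421 · 1.15141 ≈ 1636.16

≈ 1,636 inhabitants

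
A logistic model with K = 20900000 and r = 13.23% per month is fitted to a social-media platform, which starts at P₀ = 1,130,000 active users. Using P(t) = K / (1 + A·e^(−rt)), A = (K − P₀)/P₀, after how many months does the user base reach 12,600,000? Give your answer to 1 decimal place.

A = (20900000 − 1130000)/1130000 = 17.49558
12600000 = 20900000/(1 + 17.49558·e^(−0.1323t)) → 1 + 17.49558·e^(−0.1323t) = 1.65873
e^(−0.1323t) = 0.037651 → t = ln(26.55955)/0.1323 = 3.27939/0.1323

t ≈ 24.8 months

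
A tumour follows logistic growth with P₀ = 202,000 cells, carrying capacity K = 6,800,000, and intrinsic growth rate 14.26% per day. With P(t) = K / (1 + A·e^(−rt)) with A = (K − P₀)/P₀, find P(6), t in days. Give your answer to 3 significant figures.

A = (6800000 − 202000)/202000 = 32.66337
P(6) = 6800000 / (1 + 32.66337·e^(−0.1426·6)) = 6800000 / (1 + 32.66337·0.425028)
= 6800000 / 14.88285 ≈ 456901.78

≈ 457,000 cells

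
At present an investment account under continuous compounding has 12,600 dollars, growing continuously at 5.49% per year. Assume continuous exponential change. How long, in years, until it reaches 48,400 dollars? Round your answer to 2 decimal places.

48400 = 12600 · e^(0.0549·t)
t = ln(48400/12600) / 0.0549 = ln(3.84127) / 0.0549 = 1.3458 / 0.0549

t ≈ 24.51 years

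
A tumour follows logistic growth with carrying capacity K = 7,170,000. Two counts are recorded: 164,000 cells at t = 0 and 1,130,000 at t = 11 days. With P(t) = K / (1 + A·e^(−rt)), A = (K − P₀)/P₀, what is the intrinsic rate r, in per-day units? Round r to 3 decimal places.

A = (7170000 − 164000)/164000 = 42.71951
1130000 = 7170000/(1 + 42.71951·e^(−r·11)) → e^(−11r) = (6.34513 − 1)/42.71951 = 0.125122
r = −ln(0.125122)/11 = 2.07847/11

r ≈ 0.189 per day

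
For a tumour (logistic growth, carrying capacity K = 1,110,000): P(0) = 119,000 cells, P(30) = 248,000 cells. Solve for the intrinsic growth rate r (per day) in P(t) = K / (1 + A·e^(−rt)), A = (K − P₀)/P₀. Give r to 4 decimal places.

r ≈ 0.0291 per day

A = (1110000 − 119000)/119000 = 8.32773
248000 = 1110000/(1 + 8.32773·e^(−r·30)) → e^(−30r) = (4.47581 − 1)/8.32773 = 0.417377
r = −ln(0.417377)/30 = 0.87376/30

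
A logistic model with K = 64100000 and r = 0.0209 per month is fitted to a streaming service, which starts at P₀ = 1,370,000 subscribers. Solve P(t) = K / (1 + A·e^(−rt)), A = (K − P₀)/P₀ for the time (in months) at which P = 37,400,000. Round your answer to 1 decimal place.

t ≈ 199.1 months

A = (64100000 − 1370000)/1370000 = 45.78832
37400000 = 64100000/(1 + 45.78832·e^(−0.0209t)) → 1 + 45.78832·e^(−0.0209t) = 1.7139
e^(−0.0209t) = 0.015591 → t = ln(64.13795)/0.0209 = 4.16104/0.0209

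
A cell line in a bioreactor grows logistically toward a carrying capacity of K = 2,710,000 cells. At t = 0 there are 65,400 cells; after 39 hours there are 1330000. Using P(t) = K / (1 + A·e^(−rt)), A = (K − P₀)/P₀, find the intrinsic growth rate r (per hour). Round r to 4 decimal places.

r ≈ 0.0939 per hour

A = (2710000 − 65400)/65400 = 40.43731
1330000 = 2710000/(1 + 40.43731·e^(−r·39)) → e^(−39r) = (2.03759 − 1)/40.43731 = 0.025659
r = −ln(0.025659)/39 = 3.66285/39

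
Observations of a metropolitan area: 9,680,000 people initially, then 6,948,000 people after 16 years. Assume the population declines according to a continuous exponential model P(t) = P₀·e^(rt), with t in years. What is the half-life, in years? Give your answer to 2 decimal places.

r = ln(6948000/9680000) / 16 = ln(0.71777) / 16 ≈ -0.020726 per year
half-life = ln 2 / |r| = 0.69315 / 0.020726

half-life ≈ 33.44 years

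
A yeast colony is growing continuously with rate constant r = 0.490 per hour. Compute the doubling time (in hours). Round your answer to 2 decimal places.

doubling time ≈ 1.41 hours

doubling time = ln(2) / |r| = 0.69315 / 0.49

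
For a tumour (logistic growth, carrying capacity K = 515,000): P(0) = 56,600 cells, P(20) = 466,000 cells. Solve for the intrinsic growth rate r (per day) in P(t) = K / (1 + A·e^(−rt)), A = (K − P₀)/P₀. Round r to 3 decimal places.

A = (515000 − 56600)/56600 = 8.09894
466000 = 515000/(1 + 8.09894·e^(−r·20)) → e^(−20r) = (1.10515 − 1)/8.09894 = 0.012983
r = −ln(0.012983)/20 = 4.3441/20

r ≈ 0.217 per day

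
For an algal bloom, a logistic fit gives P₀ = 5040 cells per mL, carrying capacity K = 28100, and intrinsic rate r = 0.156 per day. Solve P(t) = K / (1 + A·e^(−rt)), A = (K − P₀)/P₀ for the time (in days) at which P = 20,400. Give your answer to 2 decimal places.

A = (28100 − 5040)/5040 = 4.5754
20400 = 28100/(1 + 4.5754·e^(−0.156t)) → 1 + 4.5754·e^(−0.156t) = 1.37745
e^(−0.156t) = 0.082496 → t = ln(12.12183)/0.156 = 2.49501/0.156

t ≈ 15.99 days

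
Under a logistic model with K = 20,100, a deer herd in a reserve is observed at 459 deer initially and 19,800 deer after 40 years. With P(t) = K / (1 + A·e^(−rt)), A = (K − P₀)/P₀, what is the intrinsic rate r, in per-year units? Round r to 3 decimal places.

A = (20100 − 459)/459 = 42.79085
19800 = 20100/(1 + 42.79085·e^(−r·40)) → e^(−40r) = (1.01515 − 1)/42.79085 = 0.000354
r = −ln(0.000354)/40 = 7.94598/40

r ≈ 0.199 per year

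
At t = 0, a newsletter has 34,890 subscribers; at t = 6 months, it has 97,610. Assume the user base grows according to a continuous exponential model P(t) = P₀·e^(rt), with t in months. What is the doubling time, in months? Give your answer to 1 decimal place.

r = ln(97610/34890) / 6 = ln(2.79765) / 6 ≈ 0.171463 per month
doubling time = ln 2 / |r| = 0.69315 / 0.171463

doubling time ≈ 4.0 months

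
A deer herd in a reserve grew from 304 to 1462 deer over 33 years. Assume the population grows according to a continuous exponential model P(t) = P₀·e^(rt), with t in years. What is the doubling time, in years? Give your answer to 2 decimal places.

r = ln(1462/304) / 33 = ln(4.80921) / 33 ≈ 0.047592 per year
doubling time = ln 2 / |r| = 0.69315 / 0.047592

doubling time ≈ 14.56 years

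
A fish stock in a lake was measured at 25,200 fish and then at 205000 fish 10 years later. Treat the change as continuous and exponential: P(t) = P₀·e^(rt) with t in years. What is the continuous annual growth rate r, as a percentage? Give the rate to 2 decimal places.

r ≈ 20.96% per year

205000 = 25200 · e^(r·10)
e^(10r) = 205000/25200 = 8.13492
r = ln(8.13492) / 10 = 2.09617 / 10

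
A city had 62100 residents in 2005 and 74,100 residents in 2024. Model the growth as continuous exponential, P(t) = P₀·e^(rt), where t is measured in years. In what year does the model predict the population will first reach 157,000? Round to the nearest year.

year 2105

r = ln(74100/62100) / 19 = 0.17667/19 ≈ 0.009298 per year
t = ln(157000/62100) / r = 0.9275/0.009298 ≈ 99.75 years after 2005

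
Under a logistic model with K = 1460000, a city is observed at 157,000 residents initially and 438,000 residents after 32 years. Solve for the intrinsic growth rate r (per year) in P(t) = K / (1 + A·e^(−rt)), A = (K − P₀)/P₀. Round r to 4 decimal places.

A = (1460000 − 157000)/157000 = 8.29936
438000 = 1460000/(1 + 8.29936·e^(−r·32)) → e^(−32r) = (3.33333 − 1)/8.29936 = 0.281146
r = −ln(0.281146)/32 = 1.26888/32

r ≈ 0.0397 per year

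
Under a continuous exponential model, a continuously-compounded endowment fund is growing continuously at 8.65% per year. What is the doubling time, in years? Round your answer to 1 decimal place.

doubling time ≈ 8.0 years

doubling time = ln(2) / |r| = 0.69315 / 0.0865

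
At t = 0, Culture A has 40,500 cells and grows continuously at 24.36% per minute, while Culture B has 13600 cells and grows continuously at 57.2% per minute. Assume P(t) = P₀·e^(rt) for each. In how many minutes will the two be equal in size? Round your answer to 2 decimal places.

40500·e^(0.2436t) = 13600·e^(0.572t)
40500/13600 = e^((0.572 − 0.2436)t) → ln(2.97794) = 0.3284·t
t = 1.09123 / 0.3284

t ≈ 3.32 minutes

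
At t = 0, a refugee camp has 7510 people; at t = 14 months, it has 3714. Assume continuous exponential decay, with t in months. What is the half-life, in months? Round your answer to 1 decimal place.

half-life ≈ 13.8 months

r = ln(3714/7510) / 14 = ln(0.49454) / 14 ≈ -0.050295 per month
half-life = ln 2 / |r| = 0.69315 / 0.050295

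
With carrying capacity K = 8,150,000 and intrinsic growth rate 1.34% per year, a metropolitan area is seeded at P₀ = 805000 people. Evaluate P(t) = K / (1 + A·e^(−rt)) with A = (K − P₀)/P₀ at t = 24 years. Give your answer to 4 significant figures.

≈ 1,070,000 people

A = (8150000 − 805000)/805000 = 9.12422
P(24) = 8150000 / (1 + 9.12422·e^(−0.0134·24)) = 8150000 / (1 + 9.12422·0.724988)
= 8150000 / 7.61495 ≈ 1070262.57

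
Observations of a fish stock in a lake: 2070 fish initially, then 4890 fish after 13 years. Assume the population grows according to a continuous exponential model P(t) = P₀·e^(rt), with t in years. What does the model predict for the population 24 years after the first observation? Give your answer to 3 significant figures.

≈ 10,100 fish

r = ln(4890/2070) / 13 ≈ 0.066126 per year
P(24) = 2070 · e^(0.066126·24) = 2070 · 4.88923 ≈ 10120.7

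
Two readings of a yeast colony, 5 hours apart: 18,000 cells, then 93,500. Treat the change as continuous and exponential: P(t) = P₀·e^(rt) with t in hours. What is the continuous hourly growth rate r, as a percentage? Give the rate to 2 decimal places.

r ≈ 32.95% per hour

93500 = 18000 · e^(r·5)
e^(5r) = 93500/18000 = 5.19444
r = ln(5.19444) / 5 = 1.64759 / 5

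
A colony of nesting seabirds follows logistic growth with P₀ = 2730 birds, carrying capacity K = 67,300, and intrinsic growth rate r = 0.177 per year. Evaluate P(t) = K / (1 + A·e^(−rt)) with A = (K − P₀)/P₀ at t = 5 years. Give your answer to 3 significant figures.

≈ 6,250 birds

A = (67300 − 2730)/2730 = 23.65201
P(5) = 67300 / (1 + 23.65201·e^(−0.177·5)) = 67300 / (1 + 23.65201·0.412714)
= 67300 / 10.76152 ≈ 6253.76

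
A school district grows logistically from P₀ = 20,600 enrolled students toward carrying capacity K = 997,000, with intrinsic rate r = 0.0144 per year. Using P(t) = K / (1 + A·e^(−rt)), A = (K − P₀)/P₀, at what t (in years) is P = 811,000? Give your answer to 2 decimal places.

t ≈ 370.22 years

A = (997000 − 20600)/20600 = 47.39806
811000 = 997000/(1 + 47.39806·e^(−0.0144t)) → 1 + 47.39806·e^(−0.0144t) = 1.22935
e^(−0.0144t) = 0.004839 → t = ln(206.66573)/0.0144 = 5.3311/0.0144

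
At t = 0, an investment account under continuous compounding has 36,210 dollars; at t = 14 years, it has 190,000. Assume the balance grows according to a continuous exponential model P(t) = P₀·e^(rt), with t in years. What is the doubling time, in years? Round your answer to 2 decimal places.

doubling time ≈ 5.85 years

r = ln(190000/36210) / 14 = ln(5.24717) / 14 ≈ 0.118406 per year
doubling time = ln 2 / |r| = 0.69315 / 0.118406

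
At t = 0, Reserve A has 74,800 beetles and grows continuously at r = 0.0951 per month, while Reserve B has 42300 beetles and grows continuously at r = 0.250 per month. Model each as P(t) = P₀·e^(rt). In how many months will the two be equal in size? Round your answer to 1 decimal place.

74800·e^(0.0951t) = 42300·e^(0.25t)
74800/42300 = e^((0.25 − 0.0951)t) → ln(1.76832) = 0.1549·t
t = 0.57003 / 0.1549

t ≈ 3.7 months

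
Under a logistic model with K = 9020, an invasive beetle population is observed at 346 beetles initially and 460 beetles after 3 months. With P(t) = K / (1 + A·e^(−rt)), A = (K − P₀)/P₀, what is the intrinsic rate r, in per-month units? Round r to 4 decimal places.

A = (9020 − 346)/346 = 25.06936
460 = 9020/(1 + 25.06936·e^(−r·3)) → e^(−3r) = (19.6087 − 1)/25.06936 = 0.742288
r = −ln(0.742288)/3 = 0.29802/3

r ≈ 0.0993 per month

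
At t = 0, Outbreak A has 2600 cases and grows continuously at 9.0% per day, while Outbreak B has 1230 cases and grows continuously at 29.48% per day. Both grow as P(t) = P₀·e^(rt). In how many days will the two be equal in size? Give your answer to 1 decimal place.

t ≈ 3.7 days

2600·e^(0.09t) = 1230·e^(0.2948t)
2600/1230 = e^((0.2948 − 0.09)t) → ln(2.11382) = 0.2048·t
t = 0.7485 / 0.2048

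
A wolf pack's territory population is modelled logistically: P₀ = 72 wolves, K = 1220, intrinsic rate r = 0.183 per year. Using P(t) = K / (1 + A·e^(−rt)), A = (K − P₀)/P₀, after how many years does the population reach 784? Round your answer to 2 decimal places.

A = (1220 − 72)/72 = 15.94444
784 = 1220/(1 + 15.94444·e^(−0.183t)) → 1 + 15.94444·e^(−0.183t) = 1.55612
e^(−0.183t) = 0.034879 → t = ln(28.67074)/0.183 = 3.35588/0.183

t ≈ 18.34 years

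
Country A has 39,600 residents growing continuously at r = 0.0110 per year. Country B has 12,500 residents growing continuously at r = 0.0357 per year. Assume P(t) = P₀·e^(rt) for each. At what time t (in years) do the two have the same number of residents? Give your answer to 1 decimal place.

t ≈ 46.7 years

39600·e^(0.011t) = 12500·e^(0.0357t)
39600/12500 = e^((0.0357 − 0.011)t) → ln(3.168) = 0.0247·t
t = 1.1531 / 0.0247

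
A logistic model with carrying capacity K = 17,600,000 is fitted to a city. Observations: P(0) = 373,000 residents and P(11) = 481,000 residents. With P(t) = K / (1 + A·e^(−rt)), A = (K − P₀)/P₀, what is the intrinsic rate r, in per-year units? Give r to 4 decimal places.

r ≈ 0.0237 per year

A = (17600000 − 373000)/373000 = 46.18499
481000 = 17600000/(1 + 46.18499·e^(−r·11)) → e^(−11r) = (36.59044 − 1)/46.18499 = 0.770606
r = −ln(0.770606)/11 = 0.26058/11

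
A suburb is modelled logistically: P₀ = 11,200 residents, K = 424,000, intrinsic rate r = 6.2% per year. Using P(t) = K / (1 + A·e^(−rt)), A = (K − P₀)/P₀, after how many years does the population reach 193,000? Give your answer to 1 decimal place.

t ≈ 55.3 years

A = (424000 − 11200)/11200 = 36.85714
193000 = 424000/(1 + 36.85714·e^(−0.062t)) → 1 + 36.85714·e^(−0.062t) = 2.19689
e^(−0.062t) = 0.032474 → t = ln(30.79406)/0.062 = 3.42732/0.062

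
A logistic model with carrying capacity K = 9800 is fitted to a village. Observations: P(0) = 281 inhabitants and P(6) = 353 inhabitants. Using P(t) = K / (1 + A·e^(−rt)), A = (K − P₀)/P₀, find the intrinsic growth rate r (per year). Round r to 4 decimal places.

r ≈ 0.0393 per year

A = (9800 − 281)/281 = 33.87544
353 = 9800/(1 + 33.87544·e^(−r·6)) → e^(−6r) = (27.76204 − 1)/33.87544 = 0.790013
r = −ln(0.790013)/6 = 0.23571/6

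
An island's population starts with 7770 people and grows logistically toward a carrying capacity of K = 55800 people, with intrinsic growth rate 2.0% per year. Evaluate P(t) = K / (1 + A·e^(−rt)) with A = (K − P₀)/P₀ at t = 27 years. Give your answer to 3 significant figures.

≈ 12,100 people

A = (55800 − 7770)/7770 = 6.18147
P(27) = 55800 / (1 + 6.18147·e^(−0.02·27)) = 55800 / (1 + 6.18147·0.582748)
= 55800 / 4.60224 ≈ 12124.53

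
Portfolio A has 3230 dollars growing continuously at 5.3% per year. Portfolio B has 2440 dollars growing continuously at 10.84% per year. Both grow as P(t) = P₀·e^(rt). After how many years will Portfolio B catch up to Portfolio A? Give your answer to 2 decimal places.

t ≈ 5.06 years

3230·e^(0.053t) = 2440·e^(0.1084t)
3230/2440 = e^((0.1084 − 0.053)t) → ln(1.32377) = 0.0554·t
t = 0.28048 / 0.0554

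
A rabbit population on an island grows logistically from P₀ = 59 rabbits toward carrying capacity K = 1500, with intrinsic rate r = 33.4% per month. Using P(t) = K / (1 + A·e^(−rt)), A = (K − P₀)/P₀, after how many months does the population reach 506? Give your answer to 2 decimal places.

t ≈ 7.55 months

A = (1500 − 59)/59 = 24.42373
506 = 1500/(1 + 24.42373·e^(−0.334t)) → 1 + 24.42373·e^(−0.334t) = 2.96443
e^(−0.334t) = 0.080431 → t = ln(12.433)/0.334 = 2.52035/0.334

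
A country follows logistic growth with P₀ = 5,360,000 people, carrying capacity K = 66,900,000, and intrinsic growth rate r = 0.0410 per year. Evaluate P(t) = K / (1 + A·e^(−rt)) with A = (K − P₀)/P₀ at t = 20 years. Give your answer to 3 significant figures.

A = (66900000 − 5360000)/5360000 = 11.48134
P(20) = 66900000 / (1 + 11.48134·e^(−0.041·20)) = 66900000 / (1 + 11.48134·0.440432)
= 66900000 / 6.05675 ≈ 11045533.15

≈ 11,000,000 people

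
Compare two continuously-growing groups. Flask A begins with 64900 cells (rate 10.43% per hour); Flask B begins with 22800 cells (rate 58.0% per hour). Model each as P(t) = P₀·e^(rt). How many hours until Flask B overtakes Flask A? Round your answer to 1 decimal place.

t ≈ 2.2 hours

64900·e^(0.1043t) = 22800·e^(0.58t)
64900/22800 = e^((0.58 − 0.1043)t) → ln(2.84649) = 0.4757·t
t = 1.04609 / 0.4757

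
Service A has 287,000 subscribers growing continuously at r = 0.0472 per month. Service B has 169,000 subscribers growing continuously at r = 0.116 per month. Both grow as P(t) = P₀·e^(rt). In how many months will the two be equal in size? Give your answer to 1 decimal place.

t ≈ 7.7 months

287000·e^(0.0472t) = 169000·e^(0.116t)
287000/169000 = e^((0.116 − 0.0472)t) → ln(1.69822) = 0.0688·t
t = 0.52958 / 0.0688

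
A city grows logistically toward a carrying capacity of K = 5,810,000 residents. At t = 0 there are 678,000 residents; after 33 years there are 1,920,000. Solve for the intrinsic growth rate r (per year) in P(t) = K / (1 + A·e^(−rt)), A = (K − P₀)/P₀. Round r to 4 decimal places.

A = (5810000 − 678000)/678000 = 7.56932
1920000 = 5810000/(1 + 7.56932·e^(−r·33)) → e^(−33r) = (3.02604 − 1)/7.56932 = 0.267665
r = −ln(0.267665)/33 = 1.31802/33

r ≈ 0.0399 per year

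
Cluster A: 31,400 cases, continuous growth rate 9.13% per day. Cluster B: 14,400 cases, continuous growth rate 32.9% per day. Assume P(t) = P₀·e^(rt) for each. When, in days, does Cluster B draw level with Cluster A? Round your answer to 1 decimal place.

t ≈ 3.3 days

31400·e^(0.0913t) = 14400·e^(0.329t)
31400/14400 = e^((0.329 − 0.0913)t) → ln(2.18056) = 0.2377·t
t = 0.77958 / 0.2377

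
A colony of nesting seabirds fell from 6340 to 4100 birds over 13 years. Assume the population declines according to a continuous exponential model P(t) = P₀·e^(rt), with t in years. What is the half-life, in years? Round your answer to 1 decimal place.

r = ln(4100/6340) / 13 = ln(0.64669) / 13 ≈ -0.03353 per year
half-life = ln 2 / |r| = 0.69315 / 0.03353

half-life ≈ 20.7 years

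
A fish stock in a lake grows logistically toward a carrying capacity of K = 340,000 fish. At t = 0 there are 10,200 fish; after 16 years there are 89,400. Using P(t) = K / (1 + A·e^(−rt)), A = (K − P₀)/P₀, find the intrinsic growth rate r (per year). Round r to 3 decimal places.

A = (340000 − 10200)/10200 = 32.33333
89400 = 340000/(1 + 32.33333·e^(−r·16)) → e^(−16r) = (3.80313 − 1)/32.33333 = 0.086695
r = −ln(0.086695)/16 = 2.44536/16

r ≈ 0.153 per year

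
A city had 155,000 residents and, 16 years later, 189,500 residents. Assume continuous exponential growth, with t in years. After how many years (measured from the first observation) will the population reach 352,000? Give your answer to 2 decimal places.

r = ln(189500/155000) / 16 ≈ 0.01256 per year
t = ln(352000/155000) / r = 0.82021 / 0.01256 ≈ 65.302

t ≈ 65.30 years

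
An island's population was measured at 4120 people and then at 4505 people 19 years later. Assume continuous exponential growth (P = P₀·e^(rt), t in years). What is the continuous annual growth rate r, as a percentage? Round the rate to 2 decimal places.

4505 = 4120 · e^(r·19)
e^(19r) = 4505/4120 = 1.09345
r = ln(1.09345) / 19 = 0.08933 / 19

r ≈ 0.47% per year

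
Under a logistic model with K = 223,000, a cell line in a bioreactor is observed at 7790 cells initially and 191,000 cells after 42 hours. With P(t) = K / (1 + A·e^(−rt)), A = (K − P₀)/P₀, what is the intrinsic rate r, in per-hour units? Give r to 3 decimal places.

r ≈ 0.122 per hour

A = (223000 − 7790)/7790 = 27.62644
191000 = 223000/(1 + 27.62644·e^(−r·42)) → e^(−42r) = (1.16754 − 1)/27.62644 = 0.006064
r = −ln(0.006064)/42 = 5.10531/42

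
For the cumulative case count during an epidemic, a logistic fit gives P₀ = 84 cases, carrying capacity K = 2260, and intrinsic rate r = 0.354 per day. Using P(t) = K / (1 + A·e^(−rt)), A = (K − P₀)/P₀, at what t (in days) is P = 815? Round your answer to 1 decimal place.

A = (2260 − 84)/84 = 25.90476
815 = 2260/(1 + 25.90476·e^(−0.354t)) → 1 + 25.90476·e^(−0.354t) = 2.77301
e^(−0.354t) = 0.068443 → t = ln(14.61064)/0.354 = 2.68175/0.354

t ≈ 7.6 days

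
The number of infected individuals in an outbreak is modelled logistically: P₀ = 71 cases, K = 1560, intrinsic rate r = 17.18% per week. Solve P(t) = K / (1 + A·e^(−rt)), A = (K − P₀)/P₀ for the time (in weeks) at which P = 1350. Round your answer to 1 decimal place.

A = (1560 − 71)/71 = 20.97183
1350 = 1560/(1 + 20.97183·e^(−0.1718t)) → 1 + 20.97183·e^(−0.1718t) = 1.15556
e^(−0.1718t) = 0.007417 → t = ln(134.81891)/0.1718 = 4.90393/0.1718

t ≈ 28.5 weeks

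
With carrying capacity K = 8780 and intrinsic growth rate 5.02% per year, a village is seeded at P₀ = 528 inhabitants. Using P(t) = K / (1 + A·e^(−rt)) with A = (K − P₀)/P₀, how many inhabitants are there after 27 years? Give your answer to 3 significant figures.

≈ 1,750 inhabitants

A = (8780 − 528)/528 = 15.62879
P(27) = 8780 / (1 + 15.62879·e^(−0.0502·27)) = 8780 / (1 + 15.62879·0.257844)
= 8780 / 5.02979 ≈ 1745.6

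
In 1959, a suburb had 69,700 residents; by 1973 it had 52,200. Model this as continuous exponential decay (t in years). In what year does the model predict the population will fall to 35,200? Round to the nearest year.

r = ln(52200/69700) / 14 = -0.28912/14 ≈ -0.020651 per year
t = ln(35200/69700) / r = -0.68315/-0.020651 ≈ 33.08 years after 1959

year 1992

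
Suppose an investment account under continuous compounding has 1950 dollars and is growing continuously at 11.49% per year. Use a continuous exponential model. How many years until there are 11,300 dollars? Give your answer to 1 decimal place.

t ≈ 15.3 years

11300 = 1950 · e^(0.1149·t)
t = ln(11300/1950) / 0.1149 = ln(5.79487) / 0.1149 = 1.75697 / 0.1149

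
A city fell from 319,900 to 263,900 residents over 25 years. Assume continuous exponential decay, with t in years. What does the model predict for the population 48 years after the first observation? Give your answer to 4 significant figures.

≈ 221,100 residents

r = ln(263900/319900) / 25 ≈ -0.007698 per year
P(48) = 319900 · e^(-0.007698·48) = 319900 · 0.69109 ≈ 221080.55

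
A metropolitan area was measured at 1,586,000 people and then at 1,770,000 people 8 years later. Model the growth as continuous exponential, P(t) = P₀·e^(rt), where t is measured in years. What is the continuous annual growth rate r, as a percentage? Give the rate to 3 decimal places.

r ≈ 1.372% per year

1770000 = 1586000 · e^(r·8)
e^(8r) = 1770000/1586000 = 1.11602
r = ln(1.11602) / 8 = 0.10976 / 8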